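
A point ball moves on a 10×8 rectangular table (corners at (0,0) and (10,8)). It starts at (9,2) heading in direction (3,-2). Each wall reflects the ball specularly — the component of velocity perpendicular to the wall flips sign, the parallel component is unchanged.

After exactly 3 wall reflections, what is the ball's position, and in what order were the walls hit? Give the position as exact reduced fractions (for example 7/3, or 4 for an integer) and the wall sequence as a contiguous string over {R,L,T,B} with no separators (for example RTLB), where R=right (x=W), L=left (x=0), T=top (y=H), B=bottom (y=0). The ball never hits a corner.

1. t=1/3 → R at (10,4/3); v=(-3,-2)
2. t=2/3 → B at (8,0); v=(-3,2)
3. t=8/3 → L at (0,16/3); v=(3,2)

Final position: (0,16/3)
Wall sequence: RBL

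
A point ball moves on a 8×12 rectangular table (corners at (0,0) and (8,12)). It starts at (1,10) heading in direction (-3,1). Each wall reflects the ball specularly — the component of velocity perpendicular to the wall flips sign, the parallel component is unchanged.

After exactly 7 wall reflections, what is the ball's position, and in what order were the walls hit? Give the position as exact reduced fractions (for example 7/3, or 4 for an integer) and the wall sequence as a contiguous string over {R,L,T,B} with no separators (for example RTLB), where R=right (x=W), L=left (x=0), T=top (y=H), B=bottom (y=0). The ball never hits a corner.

1. t=1/3 → L at (0,31/3); v=(3,1)
2. t=5/3 → T at (5,12); v=(3,-1)
3. t=1 → R at (8,11); v=(-3,-1)
4. t=8/3 → L at (0,25/3); v=(3,-1)
5. t=8/3 → R at (8,17/3); v=(-3,-1)
6. t=8/3 → L at (0,3); v=(3,-1)
7. t=8/3 → R at (8,1/3); v=(-3,-1)

Final position: (8,1/3)
Wall sequence: LTRLRLR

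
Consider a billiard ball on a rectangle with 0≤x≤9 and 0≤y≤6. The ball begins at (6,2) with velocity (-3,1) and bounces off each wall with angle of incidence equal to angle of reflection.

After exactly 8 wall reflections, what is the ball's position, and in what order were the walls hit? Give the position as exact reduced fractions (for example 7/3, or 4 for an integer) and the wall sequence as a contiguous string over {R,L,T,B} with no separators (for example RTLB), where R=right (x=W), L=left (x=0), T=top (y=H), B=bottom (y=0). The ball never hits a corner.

Final position: (6,6)
Wall sequence: LTRLBRLT

1. t=2 → L at (0,4); v=(3,1)
2. t=2 → T at (6,6); v=(3,-1)
3. t=1 → R at (9,5); v=(-3,-1)
4. t=3 → L at (0,2); v=(3,-1)
5. t=2 → B at (6,0); v=(3,1)
6. t=1 → R at (9,1); v=(-3,1)
7. t=3 → L at (0,4); v=(3,1)
8. t=2 → T at (6,6); v=(3,-1)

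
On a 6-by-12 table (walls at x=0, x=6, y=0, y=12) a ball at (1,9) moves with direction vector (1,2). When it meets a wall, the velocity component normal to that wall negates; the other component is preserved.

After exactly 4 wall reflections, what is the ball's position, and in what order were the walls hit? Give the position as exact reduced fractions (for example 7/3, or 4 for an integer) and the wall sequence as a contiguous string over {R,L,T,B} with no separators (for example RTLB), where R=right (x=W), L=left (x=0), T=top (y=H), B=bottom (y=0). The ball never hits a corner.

Final position: (0,7)
Wall sequence: TRBL

1. t=3/2 → T at (5/2,12); v=(1,-2)
2. t=7/2 → R at (6,5); v=(-1,-2)
3. t=5/2 → B at (7/2,0); v=(-1,2)
4. t=7/2 → L at (0,7); v=(1,2)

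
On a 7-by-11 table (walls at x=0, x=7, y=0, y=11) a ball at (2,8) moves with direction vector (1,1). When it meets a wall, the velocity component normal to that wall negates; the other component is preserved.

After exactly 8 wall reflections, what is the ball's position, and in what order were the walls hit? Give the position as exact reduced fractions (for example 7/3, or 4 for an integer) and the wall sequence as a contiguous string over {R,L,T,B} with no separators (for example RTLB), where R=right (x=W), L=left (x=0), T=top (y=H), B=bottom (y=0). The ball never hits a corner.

1. t=3 → T at (5,11); v=(1,-1)
2. t=2 → R at (7,9); v=(-1,-1)
3. t=7 → L at (0,2); v=(1,-1)
4. t=2 → B at (2,0); v=(1,1)
5. t=5 → R at (7,5); v=(-1,1)
6. t=6 → T at (1,11); v=(-1,-1)
7. t=1 → L at (0,10); v=(1,-1)
8. t=7 → R at (7,3); v=(-1,-1)

Final position: (7,3)
Wall sequence: TRLBRTLR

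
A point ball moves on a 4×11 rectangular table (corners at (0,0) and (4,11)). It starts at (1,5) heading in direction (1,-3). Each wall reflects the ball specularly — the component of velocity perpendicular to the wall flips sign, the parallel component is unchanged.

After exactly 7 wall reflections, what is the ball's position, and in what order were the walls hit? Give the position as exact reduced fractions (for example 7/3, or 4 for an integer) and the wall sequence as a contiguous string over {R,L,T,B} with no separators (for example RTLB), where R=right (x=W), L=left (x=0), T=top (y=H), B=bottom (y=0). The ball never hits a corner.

1. t=5/3 → B at (8/3,0); v=(1,3)
2. t=4/3 → R at (4,4); v=(-1,3)
3. t=7/3 → T at (5/3,11); v=(-1,-3)
4. t=5/3 → L at (0,6); v=(1,-3)
5. t=2 → B at (2,0); v=(1,3)
6. t=2 → R at (4,6); v=(-1,3)
7. t=5/3 → T at (7/3,11); v=(-1,-3)

Final position: (7/3,11)
Wall sequence: BRTLBRT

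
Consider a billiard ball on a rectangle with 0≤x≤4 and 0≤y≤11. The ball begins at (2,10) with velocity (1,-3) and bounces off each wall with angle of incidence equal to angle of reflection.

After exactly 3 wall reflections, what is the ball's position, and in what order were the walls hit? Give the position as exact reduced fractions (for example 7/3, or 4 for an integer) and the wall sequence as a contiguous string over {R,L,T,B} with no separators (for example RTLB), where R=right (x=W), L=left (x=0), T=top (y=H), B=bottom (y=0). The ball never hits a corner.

1. t=2 → R at (4,4); v=(-1,-3)
2. t=4/3 → B at (8/3,0); v=(-1,3)
3. t=8/3 → L at (0,8); v=(1,3)

Final position: (0,8)
Wall sequence: RBL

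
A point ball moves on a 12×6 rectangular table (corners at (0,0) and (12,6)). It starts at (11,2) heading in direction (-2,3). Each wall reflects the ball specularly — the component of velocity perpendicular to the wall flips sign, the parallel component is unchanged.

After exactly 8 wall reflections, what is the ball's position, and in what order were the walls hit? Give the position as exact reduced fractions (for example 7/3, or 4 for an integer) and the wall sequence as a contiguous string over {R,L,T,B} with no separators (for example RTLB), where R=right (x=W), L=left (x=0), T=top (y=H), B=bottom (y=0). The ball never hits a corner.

Final position: (12,1/2)
Wall sequence: TBTLBTBR

1. t=4/3 → T at (25/3,6); v=(-2,-3)
2. t=2 → B at (13/3,0); v=(-2,3)
3. t=2 → T at (1/3,6); v=(-2,-3)
4. t=1/6 → L at (0,11/2); v=(2,-3)
5. t=11/6 → B at (11/3,0); v=(2,3)
6. t=2 → T at (23/3,6); v=(2,-3)
7. t=2 → B at (35/3,0); v=(2,3)
8. t=1/6 → R at (12,1/2); v=(-2,3)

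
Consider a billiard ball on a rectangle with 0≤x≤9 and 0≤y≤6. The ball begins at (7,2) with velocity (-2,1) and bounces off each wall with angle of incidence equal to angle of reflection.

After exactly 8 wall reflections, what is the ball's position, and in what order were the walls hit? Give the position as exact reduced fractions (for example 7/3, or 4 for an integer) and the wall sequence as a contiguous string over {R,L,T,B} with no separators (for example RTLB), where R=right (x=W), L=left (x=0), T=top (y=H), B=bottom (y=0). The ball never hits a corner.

Final position: (0,1/2)
Wall sequence: LTRBLTRL

1. t=7/2 → L at (0,11/2); v=(2,1)
2. t=1/2 → T at (1,6); v=(2,-1)
3. t=4 → R at (9,2); v=(-2,-1)
4. t=2 → B at (5,0); v=(-2,1)
5. t=5/2 → L at (0,5/2); v=(2,1)
6. t=7/2 → T at (7,6); v=(2,-1)
7. t=1 → R at (9,5); v=(-2,-1)
8. t=9/2 → L at (0,1/2); v=(2,-1)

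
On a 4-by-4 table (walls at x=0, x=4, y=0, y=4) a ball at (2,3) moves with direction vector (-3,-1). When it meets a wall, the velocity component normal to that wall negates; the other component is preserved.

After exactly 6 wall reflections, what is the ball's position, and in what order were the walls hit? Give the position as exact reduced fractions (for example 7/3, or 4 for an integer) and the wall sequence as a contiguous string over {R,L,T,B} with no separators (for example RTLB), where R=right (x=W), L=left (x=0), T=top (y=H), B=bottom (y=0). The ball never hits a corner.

Final position: (0,3)
Wall sequence: LRBLRL

1. t=2/3 → L at (0,7/3); v=(3,-1)
2. t=4/3 → R at (4,1); v=(-3,-1)
3. t=1 → B at (1,0); v=(-3,1)
4. t=1/3 → L at (0,1/3); v=(3,1)
5. t=4/3 → R at (4,5/3); v=(-3,1)
6. t=4/3 → L at (0,3); v=(3,1)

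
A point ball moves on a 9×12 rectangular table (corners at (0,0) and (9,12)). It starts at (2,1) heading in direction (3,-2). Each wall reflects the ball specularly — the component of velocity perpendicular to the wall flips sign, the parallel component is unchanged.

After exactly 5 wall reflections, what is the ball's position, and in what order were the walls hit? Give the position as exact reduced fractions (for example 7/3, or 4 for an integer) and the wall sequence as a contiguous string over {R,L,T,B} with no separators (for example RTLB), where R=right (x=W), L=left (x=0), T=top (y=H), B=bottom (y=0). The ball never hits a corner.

1. t=1/2 → B at (7/2,0); v=(3,2)
2. t=11/6 → R at (9,11/3); v=(-3,2)
3. t=3 → L at (0,29/3); v=(3,2)
4. t=7/6 → T at (7/2,12); v=(3,-2)
5. t=11/6 → R at (9,25/3); v=(-3,-2)

Final position: (9,25/3)
Wall sequence: BRLTR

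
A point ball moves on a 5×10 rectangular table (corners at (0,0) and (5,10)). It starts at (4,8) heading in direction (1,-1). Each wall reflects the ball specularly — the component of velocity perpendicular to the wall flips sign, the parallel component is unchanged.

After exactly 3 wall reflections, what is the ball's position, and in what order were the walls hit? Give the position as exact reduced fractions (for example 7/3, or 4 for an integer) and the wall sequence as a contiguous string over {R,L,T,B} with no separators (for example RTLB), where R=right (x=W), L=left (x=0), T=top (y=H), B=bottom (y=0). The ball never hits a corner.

Final position: (2,0)
Wall sequence: RLB

1. t=1 → R at (5,7); v=(-1,-1)
2. t=5 → L at (0,2); v=(1,-1)
3. t=2 → B at (2,0); v=(1,1)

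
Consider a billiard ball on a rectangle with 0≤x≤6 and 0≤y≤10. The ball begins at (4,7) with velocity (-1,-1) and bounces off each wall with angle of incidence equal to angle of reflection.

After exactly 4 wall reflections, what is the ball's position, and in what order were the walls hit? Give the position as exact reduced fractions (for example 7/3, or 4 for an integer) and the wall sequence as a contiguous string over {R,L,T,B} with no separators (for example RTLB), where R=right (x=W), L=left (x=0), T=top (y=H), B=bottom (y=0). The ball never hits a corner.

1. t=4 → L at (0,3); v=(1,-1)
2. t=3 → B at (3,0); v=(1,1)
3. t=3 → R at (6,3); v=(-1,1)
4. t=6 → L at (0,9); v=(1,1)

Final position: (0,9)
Wall sequence: LBRL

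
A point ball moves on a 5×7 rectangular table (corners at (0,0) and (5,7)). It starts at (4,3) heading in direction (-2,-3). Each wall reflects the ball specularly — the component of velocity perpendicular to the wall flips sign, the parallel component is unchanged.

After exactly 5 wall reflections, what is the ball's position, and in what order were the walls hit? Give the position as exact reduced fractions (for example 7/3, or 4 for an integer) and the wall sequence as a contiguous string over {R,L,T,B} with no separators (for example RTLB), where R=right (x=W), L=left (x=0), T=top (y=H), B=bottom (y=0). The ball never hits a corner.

1. t=1 → B at (2,0); v=(-2,3)
2. t=1 → L at (0,3); v=(2,3)
3. t=4/3 → T at (8/3,7); v=(2,-3)
4. t=7/6 → R at (5,7/2); v=(-2,-3)
5. t=7/6 → B at (8/3,0); v=(-2,3)

Final position: (8/3,0)
Wall sequence: BLTRB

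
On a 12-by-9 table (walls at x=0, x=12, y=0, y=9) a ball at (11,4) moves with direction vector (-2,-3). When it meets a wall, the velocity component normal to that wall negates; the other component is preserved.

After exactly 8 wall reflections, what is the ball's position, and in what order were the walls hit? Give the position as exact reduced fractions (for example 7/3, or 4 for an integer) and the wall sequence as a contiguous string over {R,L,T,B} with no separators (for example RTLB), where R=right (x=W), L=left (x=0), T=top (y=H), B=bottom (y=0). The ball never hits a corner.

Final position: (7/3,9)
Wall sequence: BTLBTRBT

1. t=4/3 → B at (25/3,0); v=(-2,3)
2. t=3 → T at (7/3,9); v=(-2,-3)
3. t=7/6 → L at (0,11/2); v=(2,-3)
4. t=11/6 → B at (11/3,0); v=(2,3)
5. t=3 → T at (29/3,9); v=(2,-3)
6. t=7/6 → R at (12,11/2); v=(-2,-3)
7. t=11/6 → B at (25/3,0); v=(-2,3)
8. t=3 → T at (7/3,9); v=(-2,-3)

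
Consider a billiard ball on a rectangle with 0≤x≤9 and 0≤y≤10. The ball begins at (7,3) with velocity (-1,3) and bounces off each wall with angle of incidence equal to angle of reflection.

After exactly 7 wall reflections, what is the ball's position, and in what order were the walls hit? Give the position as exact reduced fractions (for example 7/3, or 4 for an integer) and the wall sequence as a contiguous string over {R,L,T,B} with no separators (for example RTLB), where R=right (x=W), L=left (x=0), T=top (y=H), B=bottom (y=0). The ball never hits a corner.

Final position: (9,9)
Wall sequence: TBLTBTR

1. t=7/3 → T at (14/3,10); v=(-1,-3)
2. t=10/3 → B at (4/3,0); v=(-1,3)
3. t=4/3 → L at (0,4); v=(1,3)
4. t=2 → T at (2,10); v=(1,-3)
5. t=10/3 → B at (16/3,0); v=(1,3)
6. t=10/3 → T at (26/3,10); v=(1,-3)
7. t=1/3 → R at (9,9); v=(-1,-3)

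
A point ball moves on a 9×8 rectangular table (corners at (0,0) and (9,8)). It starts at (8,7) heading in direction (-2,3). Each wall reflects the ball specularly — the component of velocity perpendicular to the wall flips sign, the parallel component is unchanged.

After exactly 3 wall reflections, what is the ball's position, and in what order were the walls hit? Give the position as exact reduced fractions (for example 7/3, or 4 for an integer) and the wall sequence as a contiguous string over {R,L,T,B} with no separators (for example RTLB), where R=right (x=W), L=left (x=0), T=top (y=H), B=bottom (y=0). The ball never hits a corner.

1. t=1/3 → T at (22/3,8); v=(-2,-3)
2. t=8/3 → B at (2,0); v=(-2,3)
3. t=1 → L at (0,3); v=(2,3)

Final position: (0,3)
Wall sequence: TBL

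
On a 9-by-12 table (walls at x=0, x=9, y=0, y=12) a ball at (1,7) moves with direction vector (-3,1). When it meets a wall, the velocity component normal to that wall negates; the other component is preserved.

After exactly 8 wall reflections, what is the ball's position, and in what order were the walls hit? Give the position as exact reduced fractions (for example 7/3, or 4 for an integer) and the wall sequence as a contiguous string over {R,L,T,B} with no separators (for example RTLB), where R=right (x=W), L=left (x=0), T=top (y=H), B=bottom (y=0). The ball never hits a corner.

Final position: (4,0)
Wall sequence: LRTLRLRB

1. t=1/3 → L at (0,22/3); v=(3,1)
2. t=3 → R at (9,31/3); v=(-3,1)
3. t=5/3 → T at (4,12); v=(-3,-1)
4. t=4/3 → L at (0,32/3); v=(3,-1)
5. t=3 → R at (9,23/3); v=(-3,-1)
6. t=3 → L at (0,14/3); v=(3,-1)
7. t=3 → R at (9,5/3); v=(-3,-1)
8. t=5/3 → B at (4,0); v=(-3,1)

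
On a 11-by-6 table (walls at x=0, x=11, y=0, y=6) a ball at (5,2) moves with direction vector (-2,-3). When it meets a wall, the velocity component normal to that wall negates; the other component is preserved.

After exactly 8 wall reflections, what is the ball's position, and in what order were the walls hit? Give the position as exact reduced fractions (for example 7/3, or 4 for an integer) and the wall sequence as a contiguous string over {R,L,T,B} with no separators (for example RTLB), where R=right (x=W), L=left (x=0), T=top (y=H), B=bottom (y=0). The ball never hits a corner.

1. t=2/3 → B at (11/3,0); v=(-2,3)
2. t=11/6 → L at (0,11/2); v=(2,3)
3. t=1/6 → T at (1/3,6); v=(2,-3)
4. t=2 → B at (13/3,0); v=(2,3)
5. t=2 → T at (25/3,6); v=(2,-3)
6. t=4/3 → R at (11,2); v=(-2,-3)
7. t=2/3 → B at (29/3,0); v=(-2,3)
8. t=2 → T at (17/3,6); v=(-2,-3)

Final position: (17/3,6)
Wall sequence: BLTBTRBT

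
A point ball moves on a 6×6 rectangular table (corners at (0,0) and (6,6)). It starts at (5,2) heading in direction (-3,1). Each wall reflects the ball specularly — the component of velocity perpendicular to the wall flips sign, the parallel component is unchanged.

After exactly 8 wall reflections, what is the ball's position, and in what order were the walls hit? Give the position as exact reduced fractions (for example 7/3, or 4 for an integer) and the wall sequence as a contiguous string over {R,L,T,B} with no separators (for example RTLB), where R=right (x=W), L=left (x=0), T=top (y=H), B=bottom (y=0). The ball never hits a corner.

1. t=5/3 → L at (0,11/3); v=(3,1)
2. t=2 → R at (6,17/3); v=(-3,1)
3. t=1/3 → T at (5,6); v=(-3,-1)
4. t=5/3 → L at (0,13/3); v=(3,-1)
5. t=2 → R at (6,7/3); v=(-3,-1)
6. t=2 → L at (0,1/3); v=(3,-1)
7. t=1/3 → B at (1,0); v=(3,1)
8. t=5/3 → R at (6,5/3); v=(-3,1)

Final position: (6,5/3)
Wall sequence: LRTLRLBR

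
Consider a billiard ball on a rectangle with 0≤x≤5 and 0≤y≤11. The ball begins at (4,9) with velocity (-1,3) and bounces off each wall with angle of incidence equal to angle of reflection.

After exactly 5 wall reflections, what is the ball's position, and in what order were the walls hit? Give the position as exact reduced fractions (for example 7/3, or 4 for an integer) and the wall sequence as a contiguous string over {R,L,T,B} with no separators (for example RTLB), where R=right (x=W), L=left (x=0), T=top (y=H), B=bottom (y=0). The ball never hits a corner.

1. t=2/3 → T at (10/3,11); v=(-1,-3)
2. t=10/3 → L at (0,1); v=(1,-3)
3. t=1/3 → B at (1/3,0); v=(1,3)
4. t=11/3 → T at (4,11); v=(1,-3)
5. t=1 → R at (5,8); v=(-1,-3)

Final position: (5,8)
Wall sequence: TLBTR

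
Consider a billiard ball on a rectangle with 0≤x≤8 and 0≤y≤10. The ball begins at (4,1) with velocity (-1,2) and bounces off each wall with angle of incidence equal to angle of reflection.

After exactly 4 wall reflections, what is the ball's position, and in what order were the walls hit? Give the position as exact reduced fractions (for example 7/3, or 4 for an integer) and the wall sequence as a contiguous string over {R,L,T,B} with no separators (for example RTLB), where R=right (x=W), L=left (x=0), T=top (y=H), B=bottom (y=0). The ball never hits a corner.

1. t=4 → L at (0,9); v=(1,2)
2. t=1/2 → T at (1/2,10); v=(1,-2)
3. t=5 → B at (11/2,0); v=(1,2)
4. t=5/2 → R at (8,5); v=(-1,2)

Final position: (8,5)
Wall sequence: LTBR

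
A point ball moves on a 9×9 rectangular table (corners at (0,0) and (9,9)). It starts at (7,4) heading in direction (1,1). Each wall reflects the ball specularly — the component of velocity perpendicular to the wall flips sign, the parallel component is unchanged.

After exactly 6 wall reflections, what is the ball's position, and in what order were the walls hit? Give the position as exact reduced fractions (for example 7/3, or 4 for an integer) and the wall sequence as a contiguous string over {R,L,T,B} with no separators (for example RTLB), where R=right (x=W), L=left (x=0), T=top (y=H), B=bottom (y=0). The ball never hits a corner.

Final position: (6,9)
Wall sequence: RTLBRT

1. t=2 → R at (9,6); v=(-1,1)
2. t=3 → T at (6,9); v=(-1,-1)
3. t=6 → L at (0,3); v=(1,-1)
4. t=3 → B at (3,0); v=(1,1)
5. t=6 → R at (9,6); v=(-1,1)
6. t=3 → T at (6,9); v=(-1,-1)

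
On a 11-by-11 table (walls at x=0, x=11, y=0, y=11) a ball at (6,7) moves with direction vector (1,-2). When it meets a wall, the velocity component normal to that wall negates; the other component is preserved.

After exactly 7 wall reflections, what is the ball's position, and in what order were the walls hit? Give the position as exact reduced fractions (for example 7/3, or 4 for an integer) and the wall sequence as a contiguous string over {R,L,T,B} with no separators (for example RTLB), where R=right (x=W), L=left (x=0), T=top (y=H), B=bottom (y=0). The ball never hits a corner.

1. t=7/2 → B at (19/2,0); v=(1,2)
2. t=3/2 → R at (11,3); v=(-1,2)
3. t=4 → T at (7,11); v=(-1,-2)
4. t=11/2 → B at (3/2,0); v=(-1,2)
5. t=3/2 → L at (0,3); v=(1,2)
6. t=4 → T at (4,11); v=(1,-2)
7. t=11/2 → B at (19/2,0); v=(1,2)

Final position: (19/2,0)
Wall sequence: BRTBLTB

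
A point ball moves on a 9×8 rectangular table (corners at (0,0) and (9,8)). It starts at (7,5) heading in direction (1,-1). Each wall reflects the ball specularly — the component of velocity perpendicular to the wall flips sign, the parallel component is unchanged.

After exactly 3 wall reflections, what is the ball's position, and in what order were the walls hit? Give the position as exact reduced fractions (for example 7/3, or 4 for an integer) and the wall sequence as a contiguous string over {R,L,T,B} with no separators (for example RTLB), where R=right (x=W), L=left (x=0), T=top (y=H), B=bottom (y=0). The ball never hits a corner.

Final position: (0,6)
Wall sequence: RBL

1. t=2 → R at (9,3); v=(-1,-1)
2. t=3 → B at (6,0); v=(-1,1)
3. t=6 → L at (0,6); v=(1,1)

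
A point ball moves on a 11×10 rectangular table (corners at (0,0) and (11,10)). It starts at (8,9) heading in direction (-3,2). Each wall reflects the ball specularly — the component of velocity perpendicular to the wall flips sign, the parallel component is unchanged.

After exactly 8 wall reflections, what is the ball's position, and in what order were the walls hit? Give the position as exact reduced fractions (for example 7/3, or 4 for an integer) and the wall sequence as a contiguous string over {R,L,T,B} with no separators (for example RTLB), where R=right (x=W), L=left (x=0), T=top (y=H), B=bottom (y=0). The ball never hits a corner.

1. t=1/2 → T at (13/2,10); v=(-3,-2)
2. t=13/6 → L at (0,17/3); v=(3,-2)
3. t=17/6 → B at (17/2,0); v=(3,2)
4. t=5/6 → R at (11,5/3); v=(-3,2)
5. t=11/3 → L at (0,9); v=(3,2)
6. t=1/2 → T at (3/2,10); v=(3,-2)
7. t=19/6 → R at (11,11/3); v=(-3,-2)
8. t=11/6 → B at (11/2,0); v=(-3,2)

Final position: (11/2,0)
Wall sequence: TLBRLTRB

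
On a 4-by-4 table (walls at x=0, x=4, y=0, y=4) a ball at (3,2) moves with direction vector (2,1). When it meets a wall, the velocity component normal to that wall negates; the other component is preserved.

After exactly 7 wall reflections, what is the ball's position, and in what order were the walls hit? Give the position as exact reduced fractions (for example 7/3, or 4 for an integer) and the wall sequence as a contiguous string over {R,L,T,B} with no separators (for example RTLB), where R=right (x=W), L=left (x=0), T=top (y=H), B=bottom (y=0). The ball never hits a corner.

Final position: (4,5/2)
Wall sequence: RTLRBLR

1. t=1/2 → R at (4,5/2); v=(-2,1)
2. t=3/2 → T at (1,4); v=(-2,-1)
3. t=1/2 → L at (0,7/2); v=(2,-1)
4. t=2 → R at (4,3/2); v=(-2,-1)
5. t=3/2 → B at (1,0); v=(-2,1)
6. t=1/2 → L at (0,1/2); v=(2,1)
7. t=2 → R at (4,5/2); v=(-2,1)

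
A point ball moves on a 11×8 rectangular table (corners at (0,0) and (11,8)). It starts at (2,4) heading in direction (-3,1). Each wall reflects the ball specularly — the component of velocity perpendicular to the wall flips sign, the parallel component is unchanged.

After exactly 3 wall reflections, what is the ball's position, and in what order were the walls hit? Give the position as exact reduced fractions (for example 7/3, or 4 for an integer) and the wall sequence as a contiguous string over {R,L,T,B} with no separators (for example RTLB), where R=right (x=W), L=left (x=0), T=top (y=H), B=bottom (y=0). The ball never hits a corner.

Final position: (11,23/3)
Wall sequence: LTR

1. t=2/3 → L at (0,14/3); v=(3,1)
2. t=10/3 → T at (10,8); v=(3,-1)
3. t=1/3 → R at (11,23/3); v=(-3,-1)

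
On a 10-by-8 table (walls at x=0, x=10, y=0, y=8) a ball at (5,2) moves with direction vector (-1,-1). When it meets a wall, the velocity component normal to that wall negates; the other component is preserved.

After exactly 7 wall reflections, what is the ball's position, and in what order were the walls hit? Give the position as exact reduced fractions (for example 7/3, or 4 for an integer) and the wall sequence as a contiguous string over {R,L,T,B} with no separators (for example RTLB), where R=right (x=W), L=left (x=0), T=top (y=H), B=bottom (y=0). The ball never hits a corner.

1. t=2 → B at (3,0); v=(-1,1)
2. t=3 → L at (0,3); v=(1,1)
3. t=5 → T at (5,8); v=(1,-1)
4. t=5 → R at (10,3); v=(-1,-1)
5. t=3 → B at (7,0); v=(-1,1)
6. t=7 → L at (0,7); v=(1,1)
7. t=1 → T at (1,8); v=(1,-1)

Final position: (1,8)
Wall sequence: BLTRBLT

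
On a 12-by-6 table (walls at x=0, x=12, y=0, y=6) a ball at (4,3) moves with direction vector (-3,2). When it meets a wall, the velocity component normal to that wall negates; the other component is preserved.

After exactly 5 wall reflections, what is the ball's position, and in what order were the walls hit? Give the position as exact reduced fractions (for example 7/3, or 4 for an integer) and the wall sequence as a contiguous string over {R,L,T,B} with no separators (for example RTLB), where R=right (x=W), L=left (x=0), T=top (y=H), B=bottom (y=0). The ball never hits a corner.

Final position: (11/2,6)
Wall sequence: LTBRT

1. t=4/3 → L at (0,17/3); v=(3,2)
2. t=1/6 → T at (1/2,6); v=(3,-2)
3. t=3 → B at (19/2,0); v=(3,2)
4. t=5/6 → R at (12,5/3); v=(-3,2)
5. t=13/6 → T at (11/2,6); v=(-3,-2)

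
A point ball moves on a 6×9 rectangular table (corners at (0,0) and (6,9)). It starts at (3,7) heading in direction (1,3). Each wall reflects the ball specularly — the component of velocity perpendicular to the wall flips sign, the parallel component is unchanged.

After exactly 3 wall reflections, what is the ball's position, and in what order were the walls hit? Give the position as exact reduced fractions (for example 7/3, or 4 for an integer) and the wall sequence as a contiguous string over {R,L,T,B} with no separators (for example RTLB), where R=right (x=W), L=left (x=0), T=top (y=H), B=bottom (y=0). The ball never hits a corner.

1. t=2/3 → T at (11/3,9); v=(1,-3)
2. t=7/3 → R at (6,2); v=(-1,-3)
3. t=2/3 → B at (16/3,0); v=(-1,3)

Final position: (16/3,0)
Wall sequence: TRB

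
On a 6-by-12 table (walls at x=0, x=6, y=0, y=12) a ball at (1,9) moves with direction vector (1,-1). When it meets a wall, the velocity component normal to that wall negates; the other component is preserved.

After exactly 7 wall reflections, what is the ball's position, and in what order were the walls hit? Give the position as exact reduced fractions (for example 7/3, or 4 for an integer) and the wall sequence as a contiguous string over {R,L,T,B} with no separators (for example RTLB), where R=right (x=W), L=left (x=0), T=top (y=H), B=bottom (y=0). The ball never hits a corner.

Final position: (6,4)
Wall sequence: RBLRTLR

1. t=5 → R at (6,4); v=(-1,-1)
2. t=4 → B at (2,0); v=(-1,1)
3. t=2 → L at (0,2); v=(1,1)
4. t=6 → R at (6,8); v=(-1,1)
5. t=4 → T at (2,12); v=(-1,-1)
6. t=2 → L at (0,10); v=(1,-1)
7. t=6 → R at (6,4); v=(-1,-1)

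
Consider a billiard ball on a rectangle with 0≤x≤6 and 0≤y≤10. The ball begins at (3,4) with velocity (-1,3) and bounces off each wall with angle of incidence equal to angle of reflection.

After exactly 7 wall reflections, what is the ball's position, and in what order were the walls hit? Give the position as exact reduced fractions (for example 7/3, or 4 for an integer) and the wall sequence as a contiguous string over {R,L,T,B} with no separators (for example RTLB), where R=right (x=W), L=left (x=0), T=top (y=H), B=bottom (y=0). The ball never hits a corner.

Final position: (0,9)
Wall sequence: TLBTRBL

1. t=2 → T at (1,10); v=(-1,-3)
2. t=1 → L at (0,7); v=(1,-3)
3. t=7/3 → B at (7/3,0); v=(1,3)
4. t=10/3 → T at (17/3,10); v=(1,-3)
5. t=1/3 → R at (6,9); v=(-1,-3)
6. t=3 → B at (3,0); v=(-1,3)
7. t=3 → L at (0,9); v=(1,3)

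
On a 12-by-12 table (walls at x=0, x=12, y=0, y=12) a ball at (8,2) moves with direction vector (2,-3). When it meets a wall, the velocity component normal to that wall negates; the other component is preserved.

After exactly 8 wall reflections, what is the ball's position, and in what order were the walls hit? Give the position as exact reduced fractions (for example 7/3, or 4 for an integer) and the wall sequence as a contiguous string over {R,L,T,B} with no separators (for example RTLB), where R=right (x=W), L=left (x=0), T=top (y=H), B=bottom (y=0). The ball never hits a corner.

Final position: (20/3,0)
Wall sequence: BRTLBTRB

1. t=2/3 → B at (28/3,0); v=(2,3)
2. t=4/3 → R at (12,4); v=(-2,3)
3. t=8/3 → T at (20/3,12); v=(-2,-3)
4. t=10/3 → L at (0,2); v=(2,-3)
5. t=2/3 → B at (4/3,0); v=(2,3)
6. t=4 → T at (28/3,12); v=(2,-3)
7. t=4/3 → R at (12,8); v=(-2,-3)
8. t=8/3 → B at (20/3,0); v=(-2,3)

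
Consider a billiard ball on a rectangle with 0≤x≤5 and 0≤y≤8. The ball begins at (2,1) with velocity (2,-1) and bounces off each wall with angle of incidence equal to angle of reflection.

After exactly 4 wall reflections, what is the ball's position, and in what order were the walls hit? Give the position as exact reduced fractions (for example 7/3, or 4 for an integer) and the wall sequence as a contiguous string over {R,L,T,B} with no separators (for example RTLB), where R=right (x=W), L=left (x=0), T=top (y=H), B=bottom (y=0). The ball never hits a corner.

1. t=1 → B at (4,0); v=(2,1)
2. t=1/2 → R at (5,1/2); v=(-2,1)
3. t=5/2 → L at (0,3); v=(2,1)
4. t=5/2 → R at (5,11/2); v=(-2,1)

Final position: (5,11/2)
Wall sequence: BRLR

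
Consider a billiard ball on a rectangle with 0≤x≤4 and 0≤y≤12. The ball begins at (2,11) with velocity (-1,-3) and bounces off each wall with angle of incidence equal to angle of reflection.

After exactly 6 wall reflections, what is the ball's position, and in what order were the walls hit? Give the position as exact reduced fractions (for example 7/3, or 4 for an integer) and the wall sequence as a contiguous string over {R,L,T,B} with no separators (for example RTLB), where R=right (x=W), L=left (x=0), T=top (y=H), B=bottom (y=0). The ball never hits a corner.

1. t=2 → L at (0,5); v=(1,-3)
2. t=5/3 → B at (5/3,0); v=(1,3)
3. t=7/3 → R at (4,7); v=(-1,3)
4. t=5/3 → T at (7/3,12); v=(-1,-3)
5. t=7/3 → L at (0,5); v=(1,-3)
6. t=5/3 → B at (5/3,0); v=(1,3)

Final position: (5/3,0)
Wall sequence: LBRTLB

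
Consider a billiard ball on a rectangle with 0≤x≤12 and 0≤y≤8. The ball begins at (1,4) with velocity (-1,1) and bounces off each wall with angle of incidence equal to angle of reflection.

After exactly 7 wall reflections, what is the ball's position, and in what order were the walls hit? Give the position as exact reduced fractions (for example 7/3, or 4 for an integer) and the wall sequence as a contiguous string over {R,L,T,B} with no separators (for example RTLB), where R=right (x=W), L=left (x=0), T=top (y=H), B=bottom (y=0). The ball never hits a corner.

1. t=1 → L at (0,5); v=(1,1)
2. t=3 → T at (3,8); v=(1,-1)
3. t=8 → B at (11,0); v=(1,1)
4. t=1 → R at (12,1); v=(-1,1)
5. t=7 → T at (5,8); v=(-1,-1)
6. t=5 → L at (0,3); v=(1,-1)
7. t=3 → B at (3,0); v=(1,1)

Final position: (3,0)
Wall sequence: LTBRTLB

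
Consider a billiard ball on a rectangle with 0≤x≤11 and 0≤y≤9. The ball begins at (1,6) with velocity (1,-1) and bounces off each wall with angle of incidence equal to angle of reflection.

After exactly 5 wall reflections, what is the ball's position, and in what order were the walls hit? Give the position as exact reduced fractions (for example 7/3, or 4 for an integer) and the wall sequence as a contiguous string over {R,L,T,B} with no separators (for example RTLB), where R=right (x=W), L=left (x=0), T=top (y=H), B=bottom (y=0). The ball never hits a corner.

Final position: (3,0)
Wall sequence: BRTLB

1. t=6 → B at (7,0); v=(1,1)
2. t=4 → R at (11,4); v=(-1,1)
3. t=5 → T at (6,9); v=(-1,-1)
4. t=6 → L at (0,3); v=(1,-1)
5. t=3 → B at (3,0); v=(1,1)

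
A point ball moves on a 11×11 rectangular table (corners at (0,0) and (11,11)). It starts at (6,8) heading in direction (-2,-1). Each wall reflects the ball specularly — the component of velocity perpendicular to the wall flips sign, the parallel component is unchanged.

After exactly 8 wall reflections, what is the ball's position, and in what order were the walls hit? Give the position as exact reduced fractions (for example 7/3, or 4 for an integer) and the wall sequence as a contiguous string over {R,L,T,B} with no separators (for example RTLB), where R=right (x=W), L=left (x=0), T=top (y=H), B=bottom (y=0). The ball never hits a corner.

1. t=3 → L at (0,5); v=(2,-1)
2. t=5 → B at (10,0); v=(2,1)
3. t=1/2 → R at (11,1/2); v=(-2,1)
4. t=11/2 → L at (0,6); v=(2,1)
5. t=5 → T at (10,11); v=(2,-1)
6. t=1/2 → R at (11,21/2); v=(-2,-1)
7. t=11/2 → L at (0,5); v=(2,-1)
8. t=5 → B at (10,0); v=(2,1)

Final position: (10,0)
Wall sequence: LBRLTRLB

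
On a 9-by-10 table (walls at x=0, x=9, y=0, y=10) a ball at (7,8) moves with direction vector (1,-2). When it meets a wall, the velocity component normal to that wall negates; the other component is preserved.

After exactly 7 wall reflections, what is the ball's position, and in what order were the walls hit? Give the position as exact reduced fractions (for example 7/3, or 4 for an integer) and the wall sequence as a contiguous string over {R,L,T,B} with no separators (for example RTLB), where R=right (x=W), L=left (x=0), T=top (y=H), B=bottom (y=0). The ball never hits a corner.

Final position: (9,8)
Wall sequence: RBTLBTR

1. t=2 → R at (9,4); v=(-1,-2)
2. t=2 → B at (7,0); v=(-1,2)
3. t=5 → T at (2,10); v=(-1,-2)
4. t=2 → L at (0,6); v=(1,-2)
5. t=3 → B at (3,0); v=(1,2)
6. t=5 → T at (8,10); v=(1,-2)
7. t=1 → R at (9,8); v=(-1,-2)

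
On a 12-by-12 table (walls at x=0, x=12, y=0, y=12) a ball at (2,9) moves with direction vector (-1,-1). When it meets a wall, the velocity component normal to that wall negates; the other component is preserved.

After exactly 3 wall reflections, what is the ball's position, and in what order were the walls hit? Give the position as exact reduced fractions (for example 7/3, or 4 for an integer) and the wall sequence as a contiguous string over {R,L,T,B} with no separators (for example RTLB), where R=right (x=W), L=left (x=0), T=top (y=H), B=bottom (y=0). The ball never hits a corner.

1. t=2 → L at (0,7); v=(1,-1)
2. t=7 → B at (7,0); v=(1,1)
3. t=5 → R at (12,5); v=(-1,1)

Final position: (12,5)
Wall sequence: LBR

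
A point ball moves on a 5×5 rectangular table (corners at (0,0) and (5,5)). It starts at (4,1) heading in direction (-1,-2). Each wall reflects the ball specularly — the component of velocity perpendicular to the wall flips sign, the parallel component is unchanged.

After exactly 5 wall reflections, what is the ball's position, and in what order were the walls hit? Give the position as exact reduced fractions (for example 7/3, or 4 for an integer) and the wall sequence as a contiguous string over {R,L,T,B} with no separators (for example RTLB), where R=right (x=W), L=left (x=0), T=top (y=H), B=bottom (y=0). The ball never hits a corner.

Final position: (4,5)
Wall sequence: BTLBT

1. t=1/2 → B at (7/2,0); v=(-1,2)
2. t=5/2 → T at (1,5); v=(-1,-2)
3. t=1 → L at (0,3); v=(1,-2)
4. t=3/2 → B at (3/2,0); v=(1,2)
5. t=5/2 → T at (4,5); v=(1,-2)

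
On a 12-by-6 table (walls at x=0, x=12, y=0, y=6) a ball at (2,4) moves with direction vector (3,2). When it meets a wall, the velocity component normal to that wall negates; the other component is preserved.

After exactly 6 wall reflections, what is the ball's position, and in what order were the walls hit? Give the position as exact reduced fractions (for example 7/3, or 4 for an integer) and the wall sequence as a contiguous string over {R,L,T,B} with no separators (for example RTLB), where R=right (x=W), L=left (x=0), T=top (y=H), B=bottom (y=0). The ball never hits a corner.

1. t=1 → T at (5,6); v=(3,-2)
2. t=7/3 → R at (12,4/3); v=(-3,-2)
3. t=2/3 → B at (10,0); v=(-3,2)
4. t=3 → T at (1,6); v=(-3,-2)
5. t=1/3 → L at (0,16/3); v=(3,-2)
6. t=8/3 → B at (8,0); v=(3,2)

Final position: (8,0)
Wall sequence: TRBTLB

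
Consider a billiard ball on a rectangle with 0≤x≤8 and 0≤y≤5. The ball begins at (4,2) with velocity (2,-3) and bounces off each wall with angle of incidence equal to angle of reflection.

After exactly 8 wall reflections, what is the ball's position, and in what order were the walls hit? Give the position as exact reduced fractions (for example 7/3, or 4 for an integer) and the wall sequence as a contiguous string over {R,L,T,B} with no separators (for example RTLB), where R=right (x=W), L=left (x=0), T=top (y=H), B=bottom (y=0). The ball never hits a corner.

Final position: (6,5)
Wall sequence: BRTBTLBT

1. t=2/3 → B at (16/3,0); v=(2,3)
2. t=4/3 → R at (8,4); v=(-2,3)
3. t=1/3 → T at (22/3,5); v=(-2,-3)
4. t=5/3 → B at (4,0); v=(-2,3)
5. t=5/3 → T at (2/3,5); v=(-2,-3)
6. t=1/3 → L at (0,4); v=(2,-3)
7. t=4/3 → B at (8/3,0); v=(2,3)
8. t=5/3 → T at (6,5); v=(2,-3)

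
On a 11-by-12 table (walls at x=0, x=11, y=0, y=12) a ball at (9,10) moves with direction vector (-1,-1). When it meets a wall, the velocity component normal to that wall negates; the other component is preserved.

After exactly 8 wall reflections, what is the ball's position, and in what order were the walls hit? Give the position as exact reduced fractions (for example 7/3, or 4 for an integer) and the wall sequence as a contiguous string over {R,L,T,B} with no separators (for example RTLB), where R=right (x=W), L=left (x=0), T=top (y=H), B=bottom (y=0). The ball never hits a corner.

Final position: (7,12)
Wall sequence: LBRTLBRT

1. t=9 → L at (0,1); v=(1,-1)
2. t=1 → B at (1,0); v=(1,1)
3. t=10 → R at (11,10); v=(-1,1)
4. t=2 → T at (9,12); v=(-1,-1)
5. t=9 → L at (0,3); v=(1,-1)
6. t=3 → B at (3,0); v=(1,1)
7. t=8 → R at (11,8); v=(-1,1)
8. t=4 → T at (7,12); v=(-1,-1)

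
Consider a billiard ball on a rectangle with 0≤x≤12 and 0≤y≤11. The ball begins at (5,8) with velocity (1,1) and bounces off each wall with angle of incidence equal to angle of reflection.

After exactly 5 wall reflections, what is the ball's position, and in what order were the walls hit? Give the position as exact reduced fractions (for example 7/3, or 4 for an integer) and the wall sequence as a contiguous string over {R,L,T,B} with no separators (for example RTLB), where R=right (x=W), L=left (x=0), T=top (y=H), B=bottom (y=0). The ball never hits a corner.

Final position: (6,11)
Wall sequence: TRBLT

1. t=3 → T at (8,11); v=(1,-1)
2. t=4 → R at (12,7); v=(-1,-1)
3. t=7 → B at (5,0); v=(-1,1)
4. t=5 → L at (0,5); v=(1,1)
5. t=6 → T at (6,11); v=(1,-1)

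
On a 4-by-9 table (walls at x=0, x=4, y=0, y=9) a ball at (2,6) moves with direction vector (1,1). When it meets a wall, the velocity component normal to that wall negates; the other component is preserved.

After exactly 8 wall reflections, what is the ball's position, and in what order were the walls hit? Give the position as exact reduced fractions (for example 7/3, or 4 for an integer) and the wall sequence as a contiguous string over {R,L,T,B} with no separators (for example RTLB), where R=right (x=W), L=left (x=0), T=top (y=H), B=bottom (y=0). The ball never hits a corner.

Final position: (1,9)
Wall sequence: RTLRBLRT

1. t=2 → R at (4,8); v=(-1,1)
2. t=1 → T at (3,9); v=(-1,-1)
3. t=3 → L at (0,6); v=(1,-1)
4. t=4 → R at (4,2); v=(-1,-1)
5. t=2 → B at (2,0); v=(-1,1)
6. t=2 → L at (0,2); v=(1,1)
7. t=4 → R at (4,6); v=(-1,1)
8. t=3 → T at (1,9); v=(-1,-1)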